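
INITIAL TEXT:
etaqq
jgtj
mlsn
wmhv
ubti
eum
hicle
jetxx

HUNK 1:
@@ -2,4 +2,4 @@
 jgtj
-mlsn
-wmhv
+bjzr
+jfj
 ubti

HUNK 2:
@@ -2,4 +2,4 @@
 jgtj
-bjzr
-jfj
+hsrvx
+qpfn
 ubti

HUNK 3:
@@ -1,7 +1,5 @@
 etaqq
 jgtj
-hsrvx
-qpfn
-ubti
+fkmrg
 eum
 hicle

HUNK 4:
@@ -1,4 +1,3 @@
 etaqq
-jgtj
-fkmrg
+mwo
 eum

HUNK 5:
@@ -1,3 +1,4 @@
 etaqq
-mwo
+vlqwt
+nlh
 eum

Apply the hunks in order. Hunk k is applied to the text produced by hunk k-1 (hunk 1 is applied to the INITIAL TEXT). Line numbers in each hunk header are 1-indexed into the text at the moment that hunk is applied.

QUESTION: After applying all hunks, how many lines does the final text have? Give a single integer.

Hunk 1: at line 2 remove [mlsn,wmhv] add [bjzr,jfj] -> 8 lines: etaqq jgtj bjzr jfj ubti eum hicle jetxx
Hunk 2: at line 2 remove [bjzr,jfj] add [hsrvx,qpfn] -> 8 lines: etaqq jgtj hsrvx qpfn ubti eum hicle jetxx
Hunk 3: at line 1 remove [hsrvx,qpfn,ubti] add [fkmrg] -> 6 lines: etaqq jgtj fkmrg eum hicle jetxx
Hunk 4: at line 1 remove [jgtj,fkmrg] add [mwo] -> 5 lines: etaqq mwo eum hicle jetxx
Hunk 5: at line 1 remove [mwo] add [vlqwt,nlh] -> 6 lines: etaqq vlqwt nlh eum hicle jetxx
Final line count: 6

Answer: 6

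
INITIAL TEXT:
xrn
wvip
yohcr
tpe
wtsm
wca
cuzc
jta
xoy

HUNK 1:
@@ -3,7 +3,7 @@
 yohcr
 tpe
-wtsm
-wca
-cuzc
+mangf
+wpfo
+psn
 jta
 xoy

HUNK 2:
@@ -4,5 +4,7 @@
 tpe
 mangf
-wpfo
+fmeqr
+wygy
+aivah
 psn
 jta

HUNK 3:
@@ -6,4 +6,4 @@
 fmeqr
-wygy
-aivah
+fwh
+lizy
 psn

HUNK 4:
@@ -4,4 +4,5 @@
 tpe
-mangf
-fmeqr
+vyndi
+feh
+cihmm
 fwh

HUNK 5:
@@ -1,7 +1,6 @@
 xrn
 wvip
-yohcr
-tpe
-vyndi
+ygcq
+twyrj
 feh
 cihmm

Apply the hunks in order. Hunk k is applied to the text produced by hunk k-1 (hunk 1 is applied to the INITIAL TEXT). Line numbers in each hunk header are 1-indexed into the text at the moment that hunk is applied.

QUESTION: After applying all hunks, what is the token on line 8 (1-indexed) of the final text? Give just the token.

Hunk 1: at line 3 remove [wtsm,wca,cuzc] add [mangf,wpfo,psn] -> 9 lines: xrn wvip yohcr tpe mangf wpfo psn jta xoy
Hunk 2: at line 4 remove [wpfo] add [fmeqr,wygy,aivah] -> 11 lines: xrn wvip yohcr tpe mangf fmeqr wygy aivah psn jta xoy
Hunk 3: at line 6 remove [wygy,aivah] add [fwh,lizy] -> 11 lines: xrn wvip yohcr tpe mangf fmeqr fwh lizy psn jta xoy
Hunk 4: at line 4 remove [mangf,fmeqr] add [vyndi,feh,cihmm] -> 12 lines: xrn wvip yohcr tpe vyndi feh cihmm fwh lizy psn jta xoy
Hunk 5: at line 1 remove [yohcr,tpe,vyndi] add [ygcq,twyrj] -> 11 lines: xrn wvip ygcq twyrj feh cihmm fwh lizy psn jta xoy
Final line 8: lizy

Answer: lizy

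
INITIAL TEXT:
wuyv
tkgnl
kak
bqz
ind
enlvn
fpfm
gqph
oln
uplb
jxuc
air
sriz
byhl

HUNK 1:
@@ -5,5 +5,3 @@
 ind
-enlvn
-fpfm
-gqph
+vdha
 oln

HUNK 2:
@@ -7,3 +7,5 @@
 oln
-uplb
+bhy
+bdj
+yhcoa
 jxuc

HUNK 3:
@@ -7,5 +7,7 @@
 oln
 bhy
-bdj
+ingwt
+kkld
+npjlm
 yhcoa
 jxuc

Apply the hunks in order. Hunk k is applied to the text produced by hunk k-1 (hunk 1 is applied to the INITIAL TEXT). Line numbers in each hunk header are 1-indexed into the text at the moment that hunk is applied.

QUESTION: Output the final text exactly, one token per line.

Answer: wuyv
tkgnl
kak
bqz
ind
vdha
oln
bhy
ingwt
kkld
npjlm
yhcoa
jxuc
air
sriz
byhl

Derivation:
Hunk 1: at line 5 remove [enlvn,fpfm,gqph] add [vdha] -> 12 lines: wuyv tkgnl kak bqz ind vdha oln uplb jxuc air sriz byhl
Hunk 2: at line 7 remove [uplb] add [bhy,bdj,yhcoa] -> 14 lines: wuyv tkgnl kak bqz ind vdha oln bhy bdj yhcoa jxuc air sriz byhl
Hunk 3: at line 7 remove [bdj] add [ingwt,kkld,npjlm] -> 16 lines: wuyv tkgnl kak bqz ind vdha oln bhy ingwt kkld npjlm yhcoa jxuc air sriz byhl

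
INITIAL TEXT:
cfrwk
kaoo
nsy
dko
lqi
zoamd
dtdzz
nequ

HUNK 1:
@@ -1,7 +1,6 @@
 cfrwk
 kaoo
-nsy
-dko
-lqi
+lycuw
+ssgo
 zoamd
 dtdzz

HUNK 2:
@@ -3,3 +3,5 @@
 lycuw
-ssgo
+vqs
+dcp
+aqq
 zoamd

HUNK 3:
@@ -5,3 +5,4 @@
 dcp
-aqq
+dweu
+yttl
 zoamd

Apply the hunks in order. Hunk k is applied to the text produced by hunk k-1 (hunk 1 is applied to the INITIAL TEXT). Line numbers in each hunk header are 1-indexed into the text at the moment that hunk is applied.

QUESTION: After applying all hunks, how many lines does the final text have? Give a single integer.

Hunk 1: at line 1 remove [nsy,dko,lqi] add [lycuw,ssgo] -> 7 lines: cfrwk kaoo lycuw ssgo zoamd dtdzz nequ
Hunk 2: at line 3 remove [ssgo] add [vqs,dcp,aqq] -> 9 lines: cfrwk kaoo lycuw vqs dcp aqq zoamd dtdzz nequ
Hunk 3: at line 5 remove [aqq] add [dweu,yttl] -> 10 lines: cfrwk kaoo lycuw vqs dcp dweu yttl zoamd dtdzz nequ
Final line count: 10

Answer: 10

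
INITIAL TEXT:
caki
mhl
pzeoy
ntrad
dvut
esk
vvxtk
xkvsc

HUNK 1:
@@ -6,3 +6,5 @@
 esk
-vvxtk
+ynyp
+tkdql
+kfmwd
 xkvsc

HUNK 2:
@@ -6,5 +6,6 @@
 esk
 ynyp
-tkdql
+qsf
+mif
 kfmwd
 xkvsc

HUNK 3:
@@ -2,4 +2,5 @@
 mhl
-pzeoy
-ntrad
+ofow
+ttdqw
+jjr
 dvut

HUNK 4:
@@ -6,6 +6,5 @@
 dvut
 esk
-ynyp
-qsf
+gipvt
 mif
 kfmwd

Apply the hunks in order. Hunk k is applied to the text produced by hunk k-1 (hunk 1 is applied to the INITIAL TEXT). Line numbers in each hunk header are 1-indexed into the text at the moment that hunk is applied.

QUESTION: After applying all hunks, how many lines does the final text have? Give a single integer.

Hunk 1: at line 6 remove [vvxtk] add [ynyp,tkdql,kfmwd] -> 10 lines: caki mhl pzeoy ntrad dvut esk ynyp tkdql kfmwd xkvsc
Hunk 2: at line 6 remove [tkdql] add [qsf,mif] -> 11 lines: caki mhl pzeoy ntrad dvut esk ynyp qsf mif kfmwd xkvsc
Hunk 3: at line 2 remove [pzeoy,ntrad] add [ofow,ttdqw,jjr] -> 12 lines: caki mhl ofow ttdqw jjr dvut esk ynyp qsf mif kfmwd xkvsc
Hunk 4: at line 6 remove [ynyp,qsf] add [gipvt] -> 11 lines: caki mhl ofow ttdqw jjr dvut esk gipvt mif kfmwd xkvsc
Final line count: 11

Answer: 11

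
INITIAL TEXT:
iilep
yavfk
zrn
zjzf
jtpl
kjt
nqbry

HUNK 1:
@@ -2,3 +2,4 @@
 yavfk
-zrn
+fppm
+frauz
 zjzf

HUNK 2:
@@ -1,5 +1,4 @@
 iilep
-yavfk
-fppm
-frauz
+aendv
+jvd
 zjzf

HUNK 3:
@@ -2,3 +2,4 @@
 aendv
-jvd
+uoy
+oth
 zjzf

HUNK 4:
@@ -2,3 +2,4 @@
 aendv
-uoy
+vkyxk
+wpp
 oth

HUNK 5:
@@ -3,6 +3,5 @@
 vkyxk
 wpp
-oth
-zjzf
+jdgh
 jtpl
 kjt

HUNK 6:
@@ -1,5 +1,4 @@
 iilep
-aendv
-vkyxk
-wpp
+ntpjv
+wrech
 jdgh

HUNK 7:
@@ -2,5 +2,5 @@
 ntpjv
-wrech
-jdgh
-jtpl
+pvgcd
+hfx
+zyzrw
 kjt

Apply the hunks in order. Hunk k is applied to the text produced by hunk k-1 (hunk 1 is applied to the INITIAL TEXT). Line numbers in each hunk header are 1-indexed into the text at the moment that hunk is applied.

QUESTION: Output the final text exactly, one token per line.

Hunk 1: at line 2 remove [zrn] add [fppm,frauz] -> 8 lines: iilep yavfk fppm frauz zjzf jtpl kjt nqbry
Hunk 2: at line 1 remove [yavfk,fppm,frauz] add [aendv,jvd] -> 7 lines: iilep aendv jvd zjzf jtpl kjt nqbry
Hunk 3: at line 2 remove [jvd] add [uoy,oth] -> 8 lines: iilep aendv uoy oth zjzf jtpl kjt nqbry
Hunk 4: at line 2 remove [uoy] add [vkyxk,wpp] -> 9 lines: iilep aendv vkyxk wpp oth zjzf jtpl kjt nqbry
Hunk 5: at line 3 remove [oth,zjzf] add [jdgh] -> 8 lines: iilep aendv vkyxk wpp jdgh jtpl kjt nqbry
Hunk 6: at line 1 remove [aendv,vkyxk,wpp] add [ntpjv,wrech] -> 7 lines: iilep ntpjv wrech jdgh jtpl kjt nqbry
Hunk 7: at line 2 remove [wrech,jdgh,jtpl] add [pvgcd,hfx,zyzrw] -> 7 lines: iilep ntpjv pvgcd hfx zyzrw kjt nqbry

Answer: iilep
ntpjv
pvgcd
hfx
zyzrw
kjt
nqbry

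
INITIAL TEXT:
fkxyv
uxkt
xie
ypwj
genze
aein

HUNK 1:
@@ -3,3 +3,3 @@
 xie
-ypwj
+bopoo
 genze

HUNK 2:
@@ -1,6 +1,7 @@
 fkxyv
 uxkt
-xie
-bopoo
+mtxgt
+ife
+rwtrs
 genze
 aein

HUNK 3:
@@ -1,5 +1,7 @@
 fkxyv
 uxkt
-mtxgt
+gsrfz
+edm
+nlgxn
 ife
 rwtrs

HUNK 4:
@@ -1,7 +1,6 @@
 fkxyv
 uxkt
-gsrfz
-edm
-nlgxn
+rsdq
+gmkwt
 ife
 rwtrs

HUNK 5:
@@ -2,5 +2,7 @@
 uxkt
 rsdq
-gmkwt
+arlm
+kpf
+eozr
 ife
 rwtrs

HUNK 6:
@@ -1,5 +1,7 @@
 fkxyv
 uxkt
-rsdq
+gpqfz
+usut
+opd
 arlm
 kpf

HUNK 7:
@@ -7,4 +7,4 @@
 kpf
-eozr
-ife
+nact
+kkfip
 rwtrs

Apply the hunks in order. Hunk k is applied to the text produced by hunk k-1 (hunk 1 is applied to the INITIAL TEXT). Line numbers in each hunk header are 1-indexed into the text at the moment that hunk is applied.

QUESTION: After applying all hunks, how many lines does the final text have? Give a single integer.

Hunk 1: at line 3 remove [ypwj] add [bopoo] -> 6 lines: fkxyv uxkt xie bopoo genze aein
Hunk 2: at line 1 remove [xie,bopoo] add [mtxgt,ife,rwtrs] -> 7 lines: fkxyv uxkt mtxgt ife rwtrs genze aein
Hunk 3: at line 1 remove [mtxgt] add [gsrfz,edm,nlgxn] -> 9 lines: fkxyv uxkt gsrfz edm nlgxn ife rwtrs genze aein
Hunk 4: at line 1 remove [gsrfz,edm,nlgxn] add [rsdq,gmkwt] -> 8 lines: fkxyv uxkt rsdq gmkwt ife rwtrs genze aein
Hunk 5: at line 2 remove [gmkwt] add [arlm,kpf,eozr] -> 10 lines: fkxyv uxkt rsdq arlm kpf eozr ife rwtrs genze aein
Hunk 6: at line 1 remove [rsdq] add [gpqfz,usut,opd] -> 12 lines: fkxyv uxkt gpqfz usut opd arlm kpf eozr ife rwtrs genze aein
Hunk 7: at line 7 remove [eozr,ife] add [nact,kkfip] -> 12 lines: fkxyv uxkt gpqfz usut opd arlm kpf nact kkfip rwtrs genze aein
Final line count: 12

Answer: 12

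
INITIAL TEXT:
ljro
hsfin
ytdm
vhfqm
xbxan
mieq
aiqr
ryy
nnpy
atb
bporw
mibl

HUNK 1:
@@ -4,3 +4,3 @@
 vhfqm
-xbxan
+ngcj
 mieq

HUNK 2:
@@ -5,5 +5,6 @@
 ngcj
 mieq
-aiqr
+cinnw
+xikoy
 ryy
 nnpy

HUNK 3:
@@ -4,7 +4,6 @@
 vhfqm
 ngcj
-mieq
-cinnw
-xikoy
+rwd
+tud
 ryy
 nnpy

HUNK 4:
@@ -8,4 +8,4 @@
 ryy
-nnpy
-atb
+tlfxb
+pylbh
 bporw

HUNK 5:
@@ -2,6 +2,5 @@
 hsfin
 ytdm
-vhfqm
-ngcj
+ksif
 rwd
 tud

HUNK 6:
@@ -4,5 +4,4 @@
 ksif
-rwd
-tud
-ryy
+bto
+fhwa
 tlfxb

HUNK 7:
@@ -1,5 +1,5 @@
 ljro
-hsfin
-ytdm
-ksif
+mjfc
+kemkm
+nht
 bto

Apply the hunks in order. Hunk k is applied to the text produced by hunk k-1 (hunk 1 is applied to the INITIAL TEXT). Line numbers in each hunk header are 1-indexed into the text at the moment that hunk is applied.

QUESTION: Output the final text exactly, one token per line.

Answer: ljro
mjfc
kemkm
nht
bto
fhwa
tlfxb
pylbh
bporw
mibl

Derivation:
Hunk 1: at line 4 remove [xbxan] add [ngcj] -> 12 lines: ljro hsfin ytdm vhfqm ngcj mieq aiqr ryy nnpy atb bporw mibl
Hunk 2: at line 5 remove [aiqr] add [cinnw,xikoy] -> 13 lines: ljro hsfin ytdm vhfqm ngcj mieq cinnw xikoy ryy nnpy atb bporw mibl
Hunk 3: at line 4 remove [mieq,cinnw,xikoy] add [rwd,tud] -> 12 lines: ljro hsfin ytdm vhfqm ngcj rwd tud ryy nnpy atb bporw mibl
Hunk 4: at line 8 remove [nnpy,atb] add [tlfxb,pylbh] -> 12 lines: ljro hsfin ytdm vhfqm ngcj rwd tud ryy tlfxb pylbh bporw mibl
Hunk 5: at line 2 remove [vhfqm,ngcj] add [ksif] -> 11 lines: ljro hsfin ytdm ksif rwd tud ryy tlfxb pylbh bporw mibl
Hunk 6: at line 4 remove [rwd,tud,ryy] add [bto,fhwa] -> 10 lines: ljro hsfin ytdm ksif bto fhwa tlfxb pylbh bporw mibl
Hunk 7: at line 1 remove [hsfin,ytdm,ksif] add [mjfc,kemkm,nht] -> 10 lines: ljro mjfc kemkm nht bto fhwa tlfxb pylbh bporw mibl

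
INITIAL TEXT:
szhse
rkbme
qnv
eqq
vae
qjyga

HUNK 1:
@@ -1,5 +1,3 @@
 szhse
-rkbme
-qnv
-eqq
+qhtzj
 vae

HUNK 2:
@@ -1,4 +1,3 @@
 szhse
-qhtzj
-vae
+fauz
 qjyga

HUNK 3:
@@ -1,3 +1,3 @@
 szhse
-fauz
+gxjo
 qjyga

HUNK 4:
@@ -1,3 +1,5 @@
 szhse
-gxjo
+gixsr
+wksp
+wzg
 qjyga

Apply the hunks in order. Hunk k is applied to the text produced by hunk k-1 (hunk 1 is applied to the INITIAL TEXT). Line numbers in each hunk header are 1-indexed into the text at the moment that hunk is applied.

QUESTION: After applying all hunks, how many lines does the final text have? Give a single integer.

Hunk 1: at line 1 remove [rkbme,qnv,eqq] add [qhtzj] -> 4 lines: szhse qhtzj vae qjyga
Hunk 2: at line 1 remove [qhtzj,vae] add [fauz] -> 3 lines: szhse fauz qjyga
Hunk 3: at line 1 remove [fauz] add [gxjo] -> 3 lines: szhse gxjo qjyga
Hunk 4: at line 1 remove [gxjo] add [gixsr,wksp,wzg] -> 5 lines: szhse gixsr wksp wzg qjyga
Final line count: 5

Answer: 5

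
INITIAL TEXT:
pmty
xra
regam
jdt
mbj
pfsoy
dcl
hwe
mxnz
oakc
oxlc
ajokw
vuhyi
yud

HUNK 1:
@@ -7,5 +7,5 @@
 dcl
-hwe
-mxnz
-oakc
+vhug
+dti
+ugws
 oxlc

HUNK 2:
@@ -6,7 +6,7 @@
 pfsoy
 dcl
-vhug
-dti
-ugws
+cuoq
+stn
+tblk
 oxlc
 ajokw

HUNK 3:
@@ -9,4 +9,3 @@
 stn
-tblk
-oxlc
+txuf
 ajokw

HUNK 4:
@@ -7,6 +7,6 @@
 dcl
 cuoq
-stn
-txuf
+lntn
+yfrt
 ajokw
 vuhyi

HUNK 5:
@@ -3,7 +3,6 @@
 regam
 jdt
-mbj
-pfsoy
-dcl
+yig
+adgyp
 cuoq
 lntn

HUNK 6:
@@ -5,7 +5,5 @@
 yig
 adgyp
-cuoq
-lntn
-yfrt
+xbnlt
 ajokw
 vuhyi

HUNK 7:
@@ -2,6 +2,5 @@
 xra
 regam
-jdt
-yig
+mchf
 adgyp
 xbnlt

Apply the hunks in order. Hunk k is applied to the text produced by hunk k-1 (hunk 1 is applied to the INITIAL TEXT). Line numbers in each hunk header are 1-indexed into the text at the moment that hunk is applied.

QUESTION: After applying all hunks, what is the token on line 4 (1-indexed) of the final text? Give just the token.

Hunk 1: at line 7 remove [hwe,mxnz,oakc] add [vhug,dti,ugws] -> 14 lines: pmty xra regam jdt mbj pfsoy dcl vhug dti ugws oxlc ajokw vuhyi yud
Hunk 2: at line 6 remove [vhug,dti,ugws] add [cuoq,stn,tblk] -> 14 lines: pmty xra regam jdt mbj pfsoy dcl cuoq stn tblk oxlc ajokw vuhyi yud
Hunk 3: at line 9 remove [tblk,oxlc] add [txuf] -> 13 lines: pmty xra regam jdt mbj pfsoy dcl cuoq stn txuf ajokw vuhyi yud
Hunk 4: at line 7 remove [stn,txuf] add [lntn,yfrt] -> 13 lines: pmty xra regam jdt mbj pfsoy dcl cuoq lntn yfrt ajokw vuhyi yud
Hunk 5: at line 3 remove [mbj,pfsoy,dcl] add [yig,adgyp] -> 12 lines: pmty xra regam jdt yig adgyp cuoq lntn yfrt ajokw vuhyi yud
Hunk 6: at line 5 remove [cuoq,lntn,yfrt] add [xbnlt] -> 10 lines: pmty xra regam jdt yig adgyp xbnlt ajokw vuhyi yud
Hunk 7: at line 2 remove [jdt,yig] add [mchf] -> 9 lines: pmty xra regam mchf adgyp xbnlt ajokw vuhyi yud
Final line 4: mchf

Answer: mchf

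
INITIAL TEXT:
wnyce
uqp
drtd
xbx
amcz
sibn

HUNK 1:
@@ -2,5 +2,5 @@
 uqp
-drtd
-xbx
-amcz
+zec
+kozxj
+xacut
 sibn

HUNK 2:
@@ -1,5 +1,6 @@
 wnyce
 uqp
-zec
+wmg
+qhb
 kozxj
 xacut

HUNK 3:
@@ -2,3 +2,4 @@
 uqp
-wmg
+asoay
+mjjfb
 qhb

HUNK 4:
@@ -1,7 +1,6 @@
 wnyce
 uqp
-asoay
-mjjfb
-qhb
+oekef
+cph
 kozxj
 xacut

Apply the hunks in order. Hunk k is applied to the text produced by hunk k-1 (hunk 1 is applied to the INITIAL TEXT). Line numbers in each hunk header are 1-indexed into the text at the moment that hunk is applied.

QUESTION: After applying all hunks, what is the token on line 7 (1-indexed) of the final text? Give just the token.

Hunk 1: at line 2 remove [drtd,xbx,amcz] add [zec,kozxj,xacut] -> 6 lines: wnyce uqp zec kozxj xacut sibn
Hunk 2: at line 1 remove [zec] add [wmg,qhb] -> 7 lines: wnyce uqp wmg qhb kozxj xacut sibn
Hunk 3: at line 2 remove [wmg] add [asoay,mjjfb] -> 8 lines: wnyce uqp asoay mjjfb qhb kozxj xacut sibn
Hunk 4: at line 1 remove [asoay,mjjfb,qhb] add [oekef,cph] -> 7 lines: wnyce uqp oekef cph kozxj xacut sibn
Final line 7: sibn

Answer: sibn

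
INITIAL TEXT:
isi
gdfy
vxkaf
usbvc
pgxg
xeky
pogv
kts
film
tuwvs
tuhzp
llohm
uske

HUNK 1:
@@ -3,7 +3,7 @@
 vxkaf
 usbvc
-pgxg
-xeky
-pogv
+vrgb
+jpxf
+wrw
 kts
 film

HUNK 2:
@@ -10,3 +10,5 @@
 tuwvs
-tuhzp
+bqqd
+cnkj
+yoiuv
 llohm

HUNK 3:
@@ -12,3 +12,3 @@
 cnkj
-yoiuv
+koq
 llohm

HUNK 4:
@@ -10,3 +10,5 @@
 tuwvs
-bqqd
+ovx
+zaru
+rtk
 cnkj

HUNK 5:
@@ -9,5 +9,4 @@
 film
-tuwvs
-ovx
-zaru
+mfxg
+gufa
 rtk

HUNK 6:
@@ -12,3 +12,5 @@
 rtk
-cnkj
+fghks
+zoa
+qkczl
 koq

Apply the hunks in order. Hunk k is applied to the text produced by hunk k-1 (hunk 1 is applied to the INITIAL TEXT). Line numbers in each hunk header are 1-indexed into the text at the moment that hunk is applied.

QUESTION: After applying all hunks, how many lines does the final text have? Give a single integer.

Hunk 1: at line 3 remove [pgxg,xeky,pogv] add [vrgb,jpxf,wrw] -> 13 lines: isi gdfy vxkaf usbvc vrgb jpxf wrw kts film tuwvs tuhzp llohm uske
Hunk 2: at line 10 remove [tuhzp] add [bqqd,cnkj,yoiuv] -> 15 lines: isi gdfy vxkaf usbvc vrgb jpxf wrw kts film tuwvs bqqd cnkj yoiuv llohm uske
Hunk 3: at line 12 remove [yoiuv] add [koq] -> 15 lines: isi gdfy vxkaf usbvc vrgb jpxf wrw kts film tuwvs bqqd cnkj koq llohm uske
Hunk 4: at line 10 remove [bqqd] add [ovx,zaru,rtk] -> 17 lines: isi gdfy vxkaf usbvc vrgb jpxf wrw kts film tuwvs ovx zaru rtk cnkj koq llohm uske
Hunk 5: at line 9 remove [tuwvs,ovx,zaru] add [mfxg,gufa] -> 16 lines: isi gdfy vxkaf usbvc vrgb jpxf wrw kts film mfxg gufa rtk cnkj koq llohm uske
Hunk 6: at line 12 remove [cnkj] add [fghks,zoa,qkczl] -> 18 lines: isi gdfy vxkaf usbvc vrgb jpxf wrw kts film mfxg gufa rtk fghks zoa qkczl koq llohm uske
Final line count: 18

Answer: 18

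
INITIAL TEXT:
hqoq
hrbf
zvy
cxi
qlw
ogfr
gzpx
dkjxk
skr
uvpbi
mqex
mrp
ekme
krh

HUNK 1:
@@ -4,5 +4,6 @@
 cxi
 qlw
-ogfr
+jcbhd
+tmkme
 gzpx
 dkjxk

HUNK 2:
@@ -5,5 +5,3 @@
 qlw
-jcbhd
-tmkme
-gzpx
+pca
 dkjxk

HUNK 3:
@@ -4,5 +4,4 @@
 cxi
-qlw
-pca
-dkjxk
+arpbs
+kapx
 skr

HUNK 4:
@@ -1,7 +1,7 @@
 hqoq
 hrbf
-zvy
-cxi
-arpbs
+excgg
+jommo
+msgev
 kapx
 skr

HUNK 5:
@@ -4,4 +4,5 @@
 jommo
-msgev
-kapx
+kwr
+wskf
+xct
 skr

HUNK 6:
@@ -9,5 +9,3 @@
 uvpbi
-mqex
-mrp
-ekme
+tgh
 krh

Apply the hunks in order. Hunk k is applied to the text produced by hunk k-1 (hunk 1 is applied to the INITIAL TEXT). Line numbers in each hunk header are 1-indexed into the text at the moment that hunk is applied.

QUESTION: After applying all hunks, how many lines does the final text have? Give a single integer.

Hunk 1: at line 4 remove [ogfr] add [jcbhd,tmkme] -> 15 lines: hqoq hrbf zvy cxi qlw jcbhd tmkme gzpx dkjxk skr uvpbi mqex mrp ekme krh
Hunk 2: at line 5 remove [jcbhd,tmkme,gzpx] add [pca] -> 13 lines: hqoq hrbf zvy cxi qlw pca dkjxk skr uvpbi mqex mrp ekme krh
Hunk 3: at line 4 remove [qlw,pca,dkjxk] add [arpbs,kapx] -> 12 lines: hqoq hrbf zvy cxi arpbs kapx skr uvpbi mqex mrp ekme krh
Hunk 4: at line 1 remove [zvy,cxi,arpbs] add [excgg,jommo,msgev] -> 12 lines: hqoq hrbf excgg jommo msgev kapx skr uvpbi mqex mrp ekme krh
Hunk 5: at line 4 remove [msgev,kapx] add [kwr,wskf,xct] -> 13 lines: hqoq hrbf excgg jommo kwr wskf xct skr uvpbi mqex mrp ekme krh
Hunk 6: at line 9 remove [mqex,mrp,ekme] add [tgh] -> 11 lines: hqoq hrbf excgg jommo kwr wskf xct skr uvpbi tgh krh
Final line count: 11

Answer: 11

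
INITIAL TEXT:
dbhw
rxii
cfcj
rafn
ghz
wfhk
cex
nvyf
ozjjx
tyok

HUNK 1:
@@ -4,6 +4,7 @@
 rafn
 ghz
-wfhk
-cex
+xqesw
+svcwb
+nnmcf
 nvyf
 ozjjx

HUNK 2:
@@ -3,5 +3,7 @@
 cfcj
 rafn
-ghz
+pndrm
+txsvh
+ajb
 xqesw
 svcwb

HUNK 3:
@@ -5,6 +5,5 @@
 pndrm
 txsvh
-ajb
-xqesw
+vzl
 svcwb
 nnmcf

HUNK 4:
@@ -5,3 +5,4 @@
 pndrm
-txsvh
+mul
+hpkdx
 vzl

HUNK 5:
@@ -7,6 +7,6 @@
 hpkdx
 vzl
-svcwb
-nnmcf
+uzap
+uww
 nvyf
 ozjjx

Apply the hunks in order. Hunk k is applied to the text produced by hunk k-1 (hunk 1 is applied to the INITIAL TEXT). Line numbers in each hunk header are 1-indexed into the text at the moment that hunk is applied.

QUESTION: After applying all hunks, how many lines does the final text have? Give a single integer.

Hunk 1: at line 4 remove [wfhk,cex] add [xqesw,svcwb,nnmcf] -> 11 lines: dbhw rxii cfcj rafn ghz xqesw svcwb nnmcf nvyf ozjjx tyok
Hunk 2: at line 3 remove [ghz] add [pndrm,txsvh,ajb] -> 13 lines: dbhw rxii cfcj rafn pndrm txsvh ajb xqesw svcwb nnmcf nvyf ozjjx tyok
Hunk 3: at line 5 remove [ajb,xqesw] add [vzl] -> 12 lines: dbhw rxii cfcj rafn pndrm txsvh vzl svcwb nnmcf nvyf ozjjx tyok
Hunk 4: at line 5 remove [txsvh] add [mul,hpkdx] -> 13 lines: dbhw rxii cfcj rafn pndrm mul hpkdx vzl svcwb nnmcf nvyf ozjjx tyok
Hunk 5: at line 7 remove [svcwb,nnmcf] add [uzap,uww] -> 13 lines: dbhw rxii cfcj rafn pndrm mul hpkdx vzl uzap uww nvyf ozjjx tyok
Final line count: 13

Answer: 13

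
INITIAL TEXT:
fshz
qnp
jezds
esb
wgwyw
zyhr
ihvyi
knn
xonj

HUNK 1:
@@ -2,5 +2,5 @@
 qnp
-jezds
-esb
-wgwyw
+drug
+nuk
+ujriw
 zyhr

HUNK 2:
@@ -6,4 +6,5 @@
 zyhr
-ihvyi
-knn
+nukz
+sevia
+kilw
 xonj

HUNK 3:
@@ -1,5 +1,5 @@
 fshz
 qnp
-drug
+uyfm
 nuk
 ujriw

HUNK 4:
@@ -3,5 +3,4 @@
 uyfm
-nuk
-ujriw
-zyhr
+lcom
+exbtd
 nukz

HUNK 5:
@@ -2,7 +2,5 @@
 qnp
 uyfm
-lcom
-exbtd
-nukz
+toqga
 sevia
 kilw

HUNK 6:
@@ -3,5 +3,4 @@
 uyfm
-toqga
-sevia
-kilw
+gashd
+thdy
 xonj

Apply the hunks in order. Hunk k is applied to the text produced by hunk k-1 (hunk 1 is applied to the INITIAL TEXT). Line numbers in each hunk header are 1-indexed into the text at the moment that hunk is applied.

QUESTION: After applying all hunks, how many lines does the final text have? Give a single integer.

Answer: 6

Derivation:
Hunk 1: at line 2 remove [jezds,esb,wgwyw] add [drug,nuk,ujriw] -> 9 lines: fshz qnp drug nuk ujriw zyhr ihvyi knn xonj
Hunk 2: at line 6 remove [ihvyi,knn] add [nukz,sevia,kilw] -> 10 lines: fshz qnp drug nuk ujriw zyhr nukz sevia kilw xonj
Hunk 3: at line 1 remove [drug] add [uyfm] -> 10 lines: fshz qnp uyfm nuk ujriw zyhr nukz sevia kilw xonj
Hunk 4: at line 3 remove [nuk,ujriw,zyhr] add [lcom,exbtd] -> 9 lines: fshz qnp uyfm lcom exbtd nukz sevia kilw xonj
Hunk 5: at line 2 remove [lcom,exbtd,nukz] add [toqga] -> 7 lines: fshz qnp uyfm toqga sevia kilw xonj
Hunk 6: at line 3 remove [toqga,sevia,kilw] add [gashd,thdy] -> 6 lines: fshz qnp uyfm gashd thdy xonj
Final line count: 6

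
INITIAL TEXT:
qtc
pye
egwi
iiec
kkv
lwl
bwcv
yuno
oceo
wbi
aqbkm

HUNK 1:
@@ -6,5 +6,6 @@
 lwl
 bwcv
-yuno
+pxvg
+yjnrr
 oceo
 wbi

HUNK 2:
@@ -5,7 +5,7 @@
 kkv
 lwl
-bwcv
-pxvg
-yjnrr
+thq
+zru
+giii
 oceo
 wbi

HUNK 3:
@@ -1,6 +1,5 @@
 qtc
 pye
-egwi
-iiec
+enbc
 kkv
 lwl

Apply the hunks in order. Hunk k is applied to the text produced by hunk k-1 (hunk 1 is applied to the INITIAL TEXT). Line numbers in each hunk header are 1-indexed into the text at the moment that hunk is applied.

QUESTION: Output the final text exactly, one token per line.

Hunk 1: at line 6 remove [yuno] add [pxvg,yjnrr] -> 12 lines: qtc pye egwi iiec kkv lwl bwcv pxvg yjnrr oceo wbi aqbkm
Hunk 2: at line 5 remove [bwcv,pxvg,yjnrr] add [thq,zru,giii] -> 12 lines: qtc pye egwi iiec kkv lwl thq zru giii oceo wbi aqbkm
Hunk 3: at line 1 remove [egwi,iiec] add [enbc] -> 11 lines: qtc pye enbc kkv lwl thq zru giii oceo wbi aqbkm

Answer: qtc
pye
enbc
kkv
lwl
thq
zru
giii
oceo
wbi
aqbkm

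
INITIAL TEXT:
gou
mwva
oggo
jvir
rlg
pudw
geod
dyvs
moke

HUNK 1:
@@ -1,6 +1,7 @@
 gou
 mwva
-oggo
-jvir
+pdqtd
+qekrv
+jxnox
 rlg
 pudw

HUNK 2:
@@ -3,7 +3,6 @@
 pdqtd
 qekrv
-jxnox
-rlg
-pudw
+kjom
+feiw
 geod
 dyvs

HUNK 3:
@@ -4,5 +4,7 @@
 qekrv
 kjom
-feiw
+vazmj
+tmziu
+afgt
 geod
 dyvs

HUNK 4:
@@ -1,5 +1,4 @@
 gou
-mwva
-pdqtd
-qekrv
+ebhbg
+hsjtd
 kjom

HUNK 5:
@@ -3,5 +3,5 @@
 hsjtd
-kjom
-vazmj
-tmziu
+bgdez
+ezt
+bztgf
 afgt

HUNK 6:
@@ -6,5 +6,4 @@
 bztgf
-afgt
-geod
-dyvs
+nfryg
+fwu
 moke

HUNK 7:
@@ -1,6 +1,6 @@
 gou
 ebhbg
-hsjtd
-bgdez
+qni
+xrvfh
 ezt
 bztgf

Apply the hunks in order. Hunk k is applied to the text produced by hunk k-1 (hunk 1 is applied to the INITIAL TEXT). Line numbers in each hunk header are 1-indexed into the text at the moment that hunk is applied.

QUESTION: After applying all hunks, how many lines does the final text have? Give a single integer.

Hunk 1: at line 1 remove [oggo,jvir] add [pdqtd,qekrv,jxnox] -> 10 lines: gou mwva pdqtd qekrv jxnox rlg pudw geod dyvs moke
Hunk 2: at line 3 remove [jxnox,rlg,pudw] add [kjom,feiw] -> 9 lines: gou mwva pdqtd qekrv kjom feiw geod dyvs moke
Hunk 3: at line 4 remove [feiw] add [vazmj,tmziu,afgt] -> 11 lines: gou mwva pdqtd qekrv kjom vazmj tmziu afgt geod dyvs moke
Hunk 4: at line 1 remove [mwva,pdqtd,qekrv] add [ebhbg,hsjtd] -> 10 lines: gou ebhbg hsjtd kjom vazmj tmziu afgt geod dyvs moke
Hunk 5: at line 3 remove [kjom,vazmj,tmziu] add [bgdez,ezt,bztgf] -> 10 lines: gou ebhbg hsjtd bgdez ezt bztgf afgt geod dyvs moke
Hunk 6: at line 6 remove [afgt,geod,dyvs] add [nfryg,fwu] -> 9 lines: gou ebhbg hsjtd bgdez ezt bztgf nfryg fwu moke
Hunk 7: at line 1 remove [hsjtd,bgdez] add [qni,xrvfh] -> 9 lines: gou ebhbg qni xrvfh ezt bztgf nfryg fwu moke
Final line count: 9

Answer: 9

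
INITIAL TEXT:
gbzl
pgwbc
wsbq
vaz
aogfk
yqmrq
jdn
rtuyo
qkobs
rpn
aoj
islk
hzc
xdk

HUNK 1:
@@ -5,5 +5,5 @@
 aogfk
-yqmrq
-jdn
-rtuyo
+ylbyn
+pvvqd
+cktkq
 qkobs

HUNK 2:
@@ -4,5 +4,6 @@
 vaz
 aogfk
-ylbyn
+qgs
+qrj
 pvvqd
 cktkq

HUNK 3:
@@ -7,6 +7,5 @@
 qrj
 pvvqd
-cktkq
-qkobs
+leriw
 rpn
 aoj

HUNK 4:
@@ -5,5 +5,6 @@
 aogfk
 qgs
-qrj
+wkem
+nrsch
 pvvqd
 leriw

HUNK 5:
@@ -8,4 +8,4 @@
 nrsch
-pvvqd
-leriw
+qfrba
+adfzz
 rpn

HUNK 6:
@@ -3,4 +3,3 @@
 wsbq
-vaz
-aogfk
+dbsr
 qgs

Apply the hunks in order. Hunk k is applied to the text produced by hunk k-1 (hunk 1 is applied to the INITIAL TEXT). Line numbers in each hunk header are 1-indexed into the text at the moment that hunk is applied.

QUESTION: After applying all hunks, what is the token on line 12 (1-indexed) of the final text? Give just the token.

Answer: islk

Derivation:
Hunk 1: at line 5 remove [yqmrq,jdn,rtuyo] add [ylbyn,pvvqd,cktkq] -> 14 lines: gbzl pgwbc wsbq vaz aogfk ylbyn pvvqd cktkq qkobs rpn aoj islk hzc xdk
Hunk 2: at line 4 remove [ylbyn] add [qgs,qrj] -> 15 lines: gbzl pgwbc wsbq vaz aogfk qgs qrj pvvqd cktkq qkobs rpn aoj islk hzc xdk
Hunk 3: at line 7 remove [cktkq,qkobs] add [leriw] -> 14 lines: gbzl pgwbc wsbq vaz aogfk qgs qrj pvvqd leriw rpn aoj islk hzc xdk
Hunk 4: at line 5 remove [qrj] add [wkem,nrsch] -> 15 lines: gbzl pgwbc wsbq vaz aogfk qgs wkem nrsch pvvqd leriw rpn aoj islk hzc xdk
Hunk 5: at line 8 remove [pvvqd,leriw] add [qfrba,adfzz] -> 15 lines: gbzl pgwbc wsbq vaz aogfk qgs wkem nrsch qfrba adfzz rpn aoj islk hzc xdk
Hunk 6: at line 3 remove [vaz,aogfk] add [dbsr] -> 14 lines: gbzl pgwbc wsbq dbsr qgs wkem nrsch qfrba adfzz rpn aoj islk hzc xdk
Final line 12: islk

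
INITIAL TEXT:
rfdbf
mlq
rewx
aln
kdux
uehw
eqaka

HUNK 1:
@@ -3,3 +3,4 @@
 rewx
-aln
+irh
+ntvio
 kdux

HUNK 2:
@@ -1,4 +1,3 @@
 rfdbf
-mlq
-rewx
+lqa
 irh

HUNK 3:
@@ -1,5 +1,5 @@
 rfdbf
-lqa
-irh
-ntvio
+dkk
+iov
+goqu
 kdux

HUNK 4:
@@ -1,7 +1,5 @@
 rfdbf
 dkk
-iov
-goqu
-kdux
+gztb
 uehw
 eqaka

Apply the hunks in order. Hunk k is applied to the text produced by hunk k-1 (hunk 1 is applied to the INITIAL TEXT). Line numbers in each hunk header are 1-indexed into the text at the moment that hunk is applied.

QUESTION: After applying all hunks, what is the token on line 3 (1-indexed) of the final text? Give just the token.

Hunk 1: at line 3 remove [aln] add [irh,ntvio] -> 8 lines: rfdbf mlq rewx irh ntvio kdux uehw eqaka
Hunk 2: at line 1 remove [mlq,rewx] add [lqa] -> 7 lines: rfdbf lqa irh ntvio kdux uehw eqaka
Hunk 3: at line 1 remove [lqa,irh,ntvio] add [dkk,iov,goqu] -> 7 lines: rfdbf dkk iov goqu kdux uehw eqaka
Hunk 4: at line 1 remove [iov,goqu,kdux] add [gztb] -> 5 lines: rfdbf dkk gztb uehw eqaka
Final line 3: gztb

Answer: gztb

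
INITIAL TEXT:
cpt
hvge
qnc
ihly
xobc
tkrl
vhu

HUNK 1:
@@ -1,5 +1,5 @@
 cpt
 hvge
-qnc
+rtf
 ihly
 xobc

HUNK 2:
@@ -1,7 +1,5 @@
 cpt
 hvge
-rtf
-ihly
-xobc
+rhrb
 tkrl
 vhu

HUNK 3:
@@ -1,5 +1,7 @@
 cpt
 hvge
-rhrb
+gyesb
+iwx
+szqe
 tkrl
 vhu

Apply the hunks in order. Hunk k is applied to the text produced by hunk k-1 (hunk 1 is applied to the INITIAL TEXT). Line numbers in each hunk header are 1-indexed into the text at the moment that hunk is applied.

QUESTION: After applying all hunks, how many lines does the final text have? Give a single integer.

Answer: 7

Derivation:
Hunk 1: at line 1 remove [qnc] add [rtf] -> 7 lines: cpt hvge rtf ihly xobc tkrl vhu
Hunk 2: at line 1 remove [rtf,ihly,xobc] add [rhrb] -> 5 lines: cpt hvge rhrb tkrl vhu
Hunk 3: at line 1 remove [rhrb] add [gyesb,iwx,szqe] -> 7 lines: cpt hvge gyesb iwx szqe tkrl vhu
Final line count: 7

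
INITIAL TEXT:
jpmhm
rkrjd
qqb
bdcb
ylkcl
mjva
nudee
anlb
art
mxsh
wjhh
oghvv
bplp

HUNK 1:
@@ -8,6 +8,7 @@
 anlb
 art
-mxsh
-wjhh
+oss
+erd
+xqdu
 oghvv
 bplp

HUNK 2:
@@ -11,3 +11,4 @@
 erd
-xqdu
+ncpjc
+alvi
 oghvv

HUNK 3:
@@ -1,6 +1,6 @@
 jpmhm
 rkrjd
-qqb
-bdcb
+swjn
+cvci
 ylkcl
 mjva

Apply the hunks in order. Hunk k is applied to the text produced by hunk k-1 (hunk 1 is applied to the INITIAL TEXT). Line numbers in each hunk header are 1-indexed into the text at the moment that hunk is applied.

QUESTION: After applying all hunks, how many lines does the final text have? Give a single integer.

Hunk 1: at line 8 remove [mxsh,wjhh] add [oss,erd,xqdu] -> 14 lines: jpmhm rkrjd qqb bdcb ylkcl mjva nudee anlb art oss erd xqdu oghvv bplp
Hunk 2: at line 11 remove [xqdu] add [ncpjc,alvi] -> 15 lines: jpmhm rkrjd qqb bdcb ylkcl mjva nudee anlb art oss erd ncpjc alvi oghvv bplp
Hunk 3: at line 1 remove [qqb,bdcb] add [swjn,cvci] -> 15 lines: jpmhm rkrjd swjn cvci ylkcl mjva nudee anlb art oss erd ncpjc alvi oghvv bplp
Final line count: 15

Answer: 15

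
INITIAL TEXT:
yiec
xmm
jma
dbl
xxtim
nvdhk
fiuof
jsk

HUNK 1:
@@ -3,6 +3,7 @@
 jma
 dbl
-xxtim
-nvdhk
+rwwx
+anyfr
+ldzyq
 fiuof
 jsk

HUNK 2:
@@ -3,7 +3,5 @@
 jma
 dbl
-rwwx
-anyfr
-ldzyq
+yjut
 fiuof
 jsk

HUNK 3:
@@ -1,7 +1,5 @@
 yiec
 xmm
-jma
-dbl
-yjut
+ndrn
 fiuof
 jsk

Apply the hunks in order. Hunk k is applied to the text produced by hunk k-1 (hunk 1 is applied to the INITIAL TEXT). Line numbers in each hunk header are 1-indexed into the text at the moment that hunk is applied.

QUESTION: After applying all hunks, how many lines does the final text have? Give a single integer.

Hunk 1: at line 3 remove [xxtim,nvdhk] add [rwwx,anyfr,ldzyq] -> 9 lines: yiec xmm jma dbl rwwx anyfr ldzyq fiuof jsk
Hunk 2: at line 3 remove [rwwx,anyfr,ldzyq] add [yjut] -> 7 lines: yiec xmm jma dbl yjut fiuof jsk
Hunk 3: at line 1 remove [jma,dbl,yjut] add [ndrn] -> 5 lines: yiec xmm ndrn fiuof jsk
Final line count: 5

Answer: 5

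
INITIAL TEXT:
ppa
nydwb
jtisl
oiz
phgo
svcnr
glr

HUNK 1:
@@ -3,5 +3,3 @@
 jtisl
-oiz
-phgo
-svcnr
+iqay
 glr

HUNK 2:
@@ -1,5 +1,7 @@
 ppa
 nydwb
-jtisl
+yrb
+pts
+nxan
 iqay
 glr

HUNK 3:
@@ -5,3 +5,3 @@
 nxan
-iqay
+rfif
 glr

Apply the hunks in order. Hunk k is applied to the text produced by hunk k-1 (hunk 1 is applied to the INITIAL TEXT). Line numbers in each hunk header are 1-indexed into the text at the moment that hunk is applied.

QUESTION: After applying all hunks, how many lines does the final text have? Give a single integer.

Answer: 7

Derivation:
Hunk 1: at line 3 remove [oiz,phgo,svcnr] add [iqay] -> 5 lines: ppa nydwb jtisl iqay glr
Hunk 2: at line 1 remove [jtisl] add [yrb,pts,nxan] -> 7 lines: ppa nydwb yrb pts nxan iqay glr
Hunk 3: at line 5 remove [iqay] add [rfif] -> 7 lines: ppa nydwb yrb pts nxan rfif glr
Final line count: 7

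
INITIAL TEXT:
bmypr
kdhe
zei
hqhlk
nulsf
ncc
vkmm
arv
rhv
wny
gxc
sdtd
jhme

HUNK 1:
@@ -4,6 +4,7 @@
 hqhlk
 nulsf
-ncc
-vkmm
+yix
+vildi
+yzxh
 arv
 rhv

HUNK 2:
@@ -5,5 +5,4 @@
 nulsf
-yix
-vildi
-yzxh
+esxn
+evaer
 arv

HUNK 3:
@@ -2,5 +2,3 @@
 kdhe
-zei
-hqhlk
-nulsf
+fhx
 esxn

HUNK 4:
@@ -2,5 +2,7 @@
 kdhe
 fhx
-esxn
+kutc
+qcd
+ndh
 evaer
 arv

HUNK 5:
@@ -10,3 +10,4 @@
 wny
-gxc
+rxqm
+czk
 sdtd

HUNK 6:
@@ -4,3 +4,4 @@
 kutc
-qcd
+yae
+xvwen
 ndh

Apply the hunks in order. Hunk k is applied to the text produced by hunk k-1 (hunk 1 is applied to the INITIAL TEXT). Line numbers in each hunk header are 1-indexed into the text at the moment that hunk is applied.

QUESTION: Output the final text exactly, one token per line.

Hunk 1: at line 4 remove [ncc,vkmm] add [yix,vildi,yzxh] -> 14 lines: bmypr kdhe zei hqhlk nulsf yix vildi yzxh arv rhv wny gxc sdtd jhme
Hunk 2: at line 5 remove [yix,vildi,yzxh] add [esxn,evaer] -> 13 lines: bmypr kdhe zei hqhlk nulsf esxn evaer arv rhv wny gxc sdtd jhme
Hunk 3: at line 2 remove [zei,hqhlk,nulsf] add [fhx] -> 11 lines: bmypr kdhe fhx esxn evaer arv rhv wny gxc sdtd jhme
Hunk 4: at line 2 remove [esxn] add [kutc,qcd,ndh] -> 13 lines: bmypr kdhe fhx kutc qcd ndh evaer arv rhv wny gxc sdtd jhme
Hunk 5: at line 10 remove [gxc] add [rxqm,czk] -> 14 lines: bmypr kdhe fhx kutc qcd ndh evaer arv rhv wny rxqm czk sdtd jhme
Hunk 6: at line 4 remove [qcd] add [yae,xvwen] -> 15 lines: bmypr kdhe fhx kutc yae xvwen ndh evaer arv rhv wny rxqm czk sdtd jhme

Answer: bmypr
kdhe
fhx
kutc
yae
xvwen
ndh
evaer
arv
rhv
wny
rxqm
czk
sdtd
jhme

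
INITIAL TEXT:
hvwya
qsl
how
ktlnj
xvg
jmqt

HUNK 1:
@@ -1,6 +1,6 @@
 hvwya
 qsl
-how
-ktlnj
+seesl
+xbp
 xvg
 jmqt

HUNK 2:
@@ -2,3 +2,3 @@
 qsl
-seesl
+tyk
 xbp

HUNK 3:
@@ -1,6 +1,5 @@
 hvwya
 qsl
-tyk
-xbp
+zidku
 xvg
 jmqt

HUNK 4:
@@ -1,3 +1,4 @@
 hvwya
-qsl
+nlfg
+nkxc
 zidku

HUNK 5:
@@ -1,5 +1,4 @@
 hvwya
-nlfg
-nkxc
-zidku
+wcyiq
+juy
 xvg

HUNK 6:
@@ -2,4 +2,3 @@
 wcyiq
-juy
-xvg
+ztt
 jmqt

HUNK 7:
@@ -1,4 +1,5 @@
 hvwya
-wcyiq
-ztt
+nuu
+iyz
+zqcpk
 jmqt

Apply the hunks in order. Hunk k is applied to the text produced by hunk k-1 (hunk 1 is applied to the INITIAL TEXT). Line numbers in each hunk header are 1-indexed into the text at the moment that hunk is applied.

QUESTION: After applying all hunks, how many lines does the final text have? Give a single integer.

Hunk 1: at line 1 remove [how,ktlnj] add [seesl,xbp] -> 6 lines: hvwya qsl seesl xbp xvg jmqt
Hunk 2: at line 2 remove [seesl] add [tyk] -> 6 lines: hvwya qsl tyk xbp xvg jmqt
Hunk 3: at line 1 remove [tyk,xbp] add [zidku] -> 5 lines: hvwya qsl zidku xvg jmqt
Hunk 4: at line 1 remove [qsl] add [nlfg,nkxc] -> 6 lines: hvwya nlfg nkxc zidku xvg jmqt
Hunk 5: at line 1 remove [nlfg,nkxc,zidku] add [wcyiq,juy] -> 5 lines: hvwya wcyiq juy xvg jmqt
Hunk 6: at line 2 remove [juy,xvg] add [ztt] -> 4 lines: hvwya wcyiq ztt jmqt
Hunk 7: at line 1 remove [wcyiq,ztt] add [nuu,iyz,zqcpk] -> 5 lines: hvwya nuu iyz zqcpk jmqt
Final line count: 5

Answer: 5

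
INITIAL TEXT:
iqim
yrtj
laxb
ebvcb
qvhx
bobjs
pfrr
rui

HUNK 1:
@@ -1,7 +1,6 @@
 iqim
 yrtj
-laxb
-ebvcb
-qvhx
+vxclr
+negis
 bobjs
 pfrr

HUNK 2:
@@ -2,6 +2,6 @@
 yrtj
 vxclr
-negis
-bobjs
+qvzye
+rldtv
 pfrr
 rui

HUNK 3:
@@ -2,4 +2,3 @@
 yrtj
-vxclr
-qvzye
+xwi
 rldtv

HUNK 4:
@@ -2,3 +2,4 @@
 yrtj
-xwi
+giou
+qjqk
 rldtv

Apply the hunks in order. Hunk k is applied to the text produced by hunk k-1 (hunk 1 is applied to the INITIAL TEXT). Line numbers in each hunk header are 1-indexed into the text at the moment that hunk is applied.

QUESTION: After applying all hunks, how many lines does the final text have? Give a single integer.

Answer: 7

Derivation:
Hunk 1: at line 1 remove [laxb,ebvcb,qvhx] add [vxclr,negis] -> 7 lines: iqim yrtj vxclr negis bobjs pfrr rui
Hunk 2: at line 2 remove [negis,bobjs] add [qvzye,rldtv] -> 7 lines: iqim yrtj vxclr qvzye rldtv pfrr rui
Hunk 3: at line 2 remove [vxclr,qvzye] add [xwi] -> 6 lines: iqim yrtj xwi rldtv pfrr rui
Hunk 4: at line 2 remove [xwi] add [giou,qjqk] -> 7 lines: iqim yrtj giou qjqk rldtv pfrr rui
Final line count: 7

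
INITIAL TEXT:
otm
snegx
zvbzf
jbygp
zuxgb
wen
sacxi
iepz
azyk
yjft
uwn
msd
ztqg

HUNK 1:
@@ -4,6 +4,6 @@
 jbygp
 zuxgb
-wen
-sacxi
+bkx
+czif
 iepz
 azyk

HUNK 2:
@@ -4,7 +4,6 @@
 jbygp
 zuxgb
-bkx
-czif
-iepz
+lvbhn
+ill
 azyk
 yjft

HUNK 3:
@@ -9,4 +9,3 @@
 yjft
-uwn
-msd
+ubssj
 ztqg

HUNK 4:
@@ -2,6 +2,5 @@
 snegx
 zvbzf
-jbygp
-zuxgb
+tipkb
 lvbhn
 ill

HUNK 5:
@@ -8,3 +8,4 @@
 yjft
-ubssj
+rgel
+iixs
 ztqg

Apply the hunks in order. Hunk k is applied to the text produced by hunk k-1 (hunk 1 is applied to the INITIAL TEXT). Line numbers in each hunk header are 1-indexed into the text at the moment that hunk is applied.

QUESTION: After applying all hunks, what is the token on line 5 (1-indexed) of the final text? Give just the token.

Answer: lvbhn

Derivation:
Hunk 1: at line 4 remove [wen,sacxi] add [bkx,czif] -> 13 lines: otm snegx zvbzf jbygp zuxgb bkx czif iepz azyk yjft uwn msd ztqg
Hunk 2: at line 4 remove [bkx,czif,iepz] add [lvbhn,ill] -> 12 lines: otm snegx zvbzf jbygp zuxgb lvbhn ill azyk yjft uwn msd ztqg
Hunk 3: at line 9 remove [uwn,msd] add [ubssj] -> 11 lines: otm snegx zvbzf jbygp zuxgb lvbhn ill azyk yjft ubssj ztqg
Hunk 4: at line 2 remove [jbygp,zuxgb] add [tipkb] -> 10 lines: otm snegx zvbzf tipkb lvbhn ill azyk yjft ubssj ztqg
Hunk 5: at line 8 remove [ubssj] add [rgel,iixs] -> 11 lines: otm snegx zvbzf tipkb lvbhn ill azyk yjft rgel iixs ztqg
Final line 5: lvbhn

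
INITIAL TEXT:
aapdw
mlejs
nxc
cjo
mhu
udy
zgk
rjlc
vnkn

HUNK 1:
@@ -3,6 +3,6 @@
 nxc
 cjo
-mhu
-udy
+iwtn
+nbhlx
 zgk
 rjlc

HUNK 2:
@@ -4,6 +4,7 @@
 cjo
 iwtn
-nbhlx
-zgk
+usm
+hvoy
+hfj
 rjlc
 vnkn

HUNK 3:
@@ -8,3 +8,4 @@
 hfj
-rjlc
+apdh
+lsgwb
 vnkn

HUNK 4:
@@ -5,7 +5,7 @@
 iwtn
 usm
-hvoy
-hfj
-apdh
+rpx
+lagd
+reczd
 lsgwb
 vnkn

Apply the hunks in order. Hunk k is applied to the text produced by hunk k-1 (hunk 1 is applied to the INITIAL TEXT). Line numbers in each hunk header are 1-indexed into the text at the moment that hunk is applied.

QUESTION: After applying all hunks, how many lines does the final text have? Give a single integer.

Hunk 1: at line 3 remove [mhu,udy] add [iwtn,nbhlx] -> 9 lines: aapdw mlejs nxc cjo iwtn nbhlx zgk rjlc vnkn
Hunk 2: at line 4 remove [nbhlx,zgk] add [usm,hvoy,hfj] -> 10 lines: aapdw mlejs nxc cjo iwtn usm hvoy hfj rjlc vnkn
Hunk 3: at line 8 remove [rjlc] add [apdh,lsgwb] -> 11 lines: aapdw mlejs nxc cjo iwtn usm hvoy hfj apdh lsgwb vnkn
Hunk 4: at line 5 remove [hvoy,hfj,apdh] add [rpx,lagd,reczd] -> 11 lines: aapdw mlejs nxc cjo iwtn usm rpx lagd reczd lsgwb vnkn
Final line count: 11

Answer: 11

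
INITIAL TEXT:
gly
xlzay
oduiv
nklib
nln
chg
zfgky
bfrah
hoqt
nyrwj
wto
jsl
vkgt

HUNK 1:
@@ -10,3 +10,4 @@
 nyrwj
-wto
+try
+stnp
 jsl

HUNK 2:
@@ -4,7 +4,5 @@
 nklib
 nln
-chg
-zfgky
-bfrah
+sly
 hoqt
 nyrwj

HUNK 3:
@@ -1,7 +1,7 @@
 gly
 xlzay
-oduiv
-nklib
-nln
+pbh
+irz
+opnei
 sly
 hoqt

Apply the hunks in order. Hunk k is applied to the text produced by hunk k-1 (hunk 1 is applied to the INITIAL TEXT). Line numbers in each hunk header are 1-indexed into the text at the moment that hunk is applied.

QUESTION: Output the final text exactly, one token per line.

Answer: gly
xlzay
pbh
irz
opnei
sly
hoqt
nyrwj
try
stnp
jsl
vkgt

Derivation:
Hunk 1: at line 10 remove [wto] add [try,stnp] -> 14 lines: gly xlzay oduiv nklib nln chg zfgky bfrah hoqt nyrwj try stnp jsl vkgt
Hunk 2: at line 4 remove [chg,zfgky,bfrah] add [sly] -> 12 lines: gly xlzay oduiv nklib nln sly hoqt nyrwj try stnp jsl vkgt
Hunk 3: at line 1 remove [oduiv,nklib,nln] add [pbh,irz,opnei] -> 12 lines: gly xlzay pbh irz opnei sly hoqt nyrwj try stnp jsl vkgt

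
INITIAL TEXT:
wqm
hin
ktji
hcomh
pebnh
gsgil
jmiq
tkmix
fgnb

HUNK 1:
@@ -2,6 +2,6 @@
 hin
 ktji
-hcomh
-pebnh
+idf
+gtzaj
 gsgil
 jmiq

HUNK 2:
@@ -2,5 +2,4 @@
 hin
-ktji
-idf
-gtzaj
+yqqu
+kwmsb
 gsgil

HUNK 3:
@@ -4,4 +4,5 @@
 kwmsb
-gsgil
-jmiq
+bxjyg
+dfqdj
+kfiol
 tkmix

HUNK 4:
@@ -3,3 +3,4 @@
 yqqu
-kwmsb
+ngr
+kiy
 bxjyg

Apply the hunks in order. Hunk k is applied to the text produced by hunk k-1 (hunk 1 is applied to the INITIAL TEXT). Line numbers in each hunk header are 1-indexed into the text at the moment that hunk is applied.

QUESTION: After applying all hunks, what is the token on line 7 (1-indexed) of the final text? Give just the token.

Answer: dfqdj

Derivation:
Hunk 1: at line 2 remove [hcomh,pebnh] add [idf,gtzaj] -> 9 lines: wqm hin ktji idf gtzaj gsgil jmiq tkmix fgnb
Hunk 2: at line 2 remove [ktji,idf,gtzaj] add [yqqu,kwmsb] -> 8 lines: wqm hin yqqu kwmsb gsgil jmiq tkmix fgnb
Hunk 3: at line 4 remove [gsgil,jmiq] add [bxjyg,dfqdj,kfiol] -> 9 lines: wqm hin yqqu kwmsb bxjyg dfqdj kfiol tkmix fgnb
Hunk 4: at line 3 remove [kwmsb] add [ngr,kiy] -> 10 lines: wqm hin yqqu ngr kiy bxjyg dfqdj kfiol tkmix fgnb
Final line 7: dfqdj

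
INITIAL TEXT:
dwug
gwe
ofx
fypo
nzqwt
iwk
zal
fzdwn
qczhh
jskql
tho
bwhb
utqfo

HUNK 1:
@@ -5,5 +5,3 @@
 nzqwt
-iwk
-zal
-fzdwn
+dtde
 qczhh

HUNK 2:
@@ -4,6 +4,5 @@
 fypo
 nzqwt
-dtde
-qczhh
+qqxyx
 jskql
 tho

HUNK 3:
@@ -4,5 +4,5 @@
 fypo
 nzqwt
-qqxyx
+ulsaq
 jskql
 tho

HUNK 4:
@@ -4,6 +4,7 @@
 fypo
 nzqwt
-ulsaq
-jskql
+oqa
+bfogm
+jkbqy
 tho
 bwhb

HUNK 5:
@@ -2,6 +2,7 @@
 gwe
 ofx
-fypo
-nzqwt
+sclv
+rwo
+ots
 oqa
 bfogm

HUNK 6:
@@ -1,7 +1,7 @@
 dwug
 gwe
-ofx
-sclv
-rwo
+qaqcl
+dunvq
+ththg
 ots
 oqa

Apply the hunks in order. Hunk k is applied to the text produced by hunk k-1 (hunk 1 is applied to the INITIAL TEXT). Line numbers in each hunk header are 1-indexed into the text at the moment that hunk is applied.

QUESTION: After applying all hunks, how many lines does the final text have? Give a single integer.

Answer: 12

Derivation:
Hunk 1: at line 5 remove [iwk,zal,fzdwn] add [dtde] -> 11 lines: dwug gwe ofx fypo nzqwt dtde qczhh jskql tho bwhb utqfo
Hunk 2: at line 4 remove [dtde,qczhh] add [qqxyx] -> 10 lines: dwug gwe ofx fypo nzqwt qqxyx jskql tho bwhb utqfo
Hunk 3: at line 4 remove [qqxyx] add [ulsaq] -> 10 lines: dwug gwe ofx fypo nzqwt ulsaq jskql tho bwhb utqfo
Hunk 4: at line 4 remove [ulsaq,jskql] add [oqa,bfogm,jkbqy] -> 11 lines: dwug gwe ofx fypo nzqwt oqa bfogm jkbqy tho bwhb utqfo
Hunk 5: at line 2 remove [fypo,nzqwt] add [sclv,rwo,ots] -> 12 lines: dwug gwe ofx sclv rwo ots oqa bfogm jkbqy tho bwhb utqfo
Hunk 6: at line 1 remove [ofx,sclv,rwo] add [qaqcl,dunvq,ththg] -> 12 lines: dwug gwe qaqcl dunvq ththg ots oqa bfogm jkbqy tho bwhb utqfo
Final line count: 12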